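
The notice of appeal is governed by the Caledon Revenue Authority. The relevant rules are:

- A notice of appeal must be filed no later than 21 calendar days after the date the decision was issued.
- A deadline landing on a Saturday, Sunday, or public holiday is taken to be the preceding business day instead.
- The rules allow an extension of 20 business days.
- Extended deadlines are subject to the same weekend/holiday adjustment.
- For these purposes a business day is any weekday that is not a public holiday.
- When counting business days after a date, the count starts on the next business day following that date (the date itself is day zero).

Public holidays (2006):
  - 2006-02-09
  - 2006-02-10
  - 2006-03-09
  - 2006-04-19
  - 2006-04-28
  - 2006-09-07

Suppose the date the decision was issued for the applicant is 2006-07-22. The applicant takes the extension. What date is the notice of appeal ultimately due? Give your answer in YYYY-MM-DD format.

2006-09-11

Adding 21 calendar days to 2006-07-22 gives 2006-08-12.
2006-08-12 falls on a Saturday. Rolling to the preceding business day gives 2006-08-11, a Friday.
Counting 20 further business days from 2006-08-11 reaches 2006-09-11.
2006-09-11 is a Monday and not a listed holiday, so it stands.
So the filing is due 2006-09-11.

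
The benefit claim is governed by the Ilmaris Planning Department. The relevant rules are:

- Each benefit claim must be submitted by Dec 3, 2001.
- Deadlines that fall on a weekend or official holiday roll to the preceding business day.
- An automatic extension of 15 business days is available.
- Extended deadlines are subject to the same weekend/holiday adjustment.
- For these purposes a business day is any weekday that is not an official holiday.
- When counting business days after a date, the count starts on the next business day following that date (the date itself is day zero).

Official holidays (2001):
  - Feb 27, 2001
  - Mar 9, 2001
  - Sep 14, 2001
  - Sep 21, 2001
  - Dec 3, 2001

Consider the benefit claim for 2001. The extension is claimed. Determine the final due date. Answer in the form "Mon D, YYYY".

The statutory due date is Dec 3, 2001.
Dec 3, 2001 is a listed holiday; the preceding business day is Nov 30, 2001 (Friday).
The 15-business-day extension runs from Nov 30, 2001 to Dec 24, 2001.
Dec 24, 2001 is a Monday and not a listed holiday, so it stands.
Deadline: Dec 24, 2001.

Dec 24, 2001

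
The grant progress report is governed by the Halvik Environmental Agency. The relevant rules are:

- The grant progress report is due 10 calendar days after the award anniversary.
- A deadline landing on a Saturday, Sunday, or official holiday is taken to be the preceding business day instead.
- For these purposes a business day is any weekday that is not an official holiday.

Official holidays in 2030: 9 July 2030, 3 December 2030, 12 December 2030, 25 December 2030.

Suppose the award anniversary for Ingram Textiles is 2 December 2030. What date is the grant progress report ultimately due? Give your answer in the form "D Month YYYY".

11 December 2030

10 calendar days after 2 December 2030 is 12 December 2030.
12 December 2030 is a listed holiday, so it moves to the preceding business day, 11 December 2030 (Wednesday).
Final deadline: 11 December 2030.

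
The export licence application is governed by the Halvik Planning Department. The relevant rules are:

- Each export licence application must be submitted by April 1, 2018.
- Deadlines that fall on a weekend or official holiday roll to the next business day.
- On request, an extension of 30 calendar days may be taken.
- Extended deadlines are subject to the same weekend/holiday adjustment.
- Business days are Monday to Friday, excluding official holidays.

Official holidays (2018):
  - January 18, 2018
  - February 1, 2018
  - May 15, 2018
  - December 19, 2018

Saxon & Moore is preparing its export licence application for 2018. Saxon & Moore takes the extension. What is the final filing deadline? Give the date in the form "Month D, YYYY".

Start from the fixed due date, April 1, 2018.
April 1, 2018 is a Sunday, so it moves to the next business day, April 2, 2018 (Monday).
Add the 30 calendar-day extension to April 2, 2018: May 2, 2018.
May 2, 2018 is a Wednesday and not a listed holiday, so it stands.
Final deadline: May 2, 2018.

May 2, 2018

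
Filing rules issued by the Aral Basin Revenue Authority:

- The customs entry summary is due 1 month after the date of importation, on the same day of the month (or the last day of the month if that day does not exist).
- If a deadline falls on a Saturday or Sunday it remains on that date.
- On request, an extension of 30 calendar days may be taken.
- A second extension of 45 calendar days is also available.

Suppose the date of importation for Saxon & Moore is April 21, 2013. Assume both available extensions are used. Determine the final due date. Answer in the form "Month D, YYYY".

August 4, 2013

1 month from April 21, 2013 is May 21, 2013.
May 21, 2013 falls on a Tuesday. The rules make no weekend/holiday allowance, so it remains May 21, 2013.
With the 30-day extension, May 21, 2013 becomes June 20, 2013.
June 20, 2013 falls on a Thursday. The rules make no weekend/holiday allowance, so it remains June 20, 2013.
The 45-calendar-day extension moves the deadline from June 20, 2013 to August 4, 2013.
August 4, 2013 is a Sunday; no weekend or holiday adjustment applies.
Deadline: August 4, 2013.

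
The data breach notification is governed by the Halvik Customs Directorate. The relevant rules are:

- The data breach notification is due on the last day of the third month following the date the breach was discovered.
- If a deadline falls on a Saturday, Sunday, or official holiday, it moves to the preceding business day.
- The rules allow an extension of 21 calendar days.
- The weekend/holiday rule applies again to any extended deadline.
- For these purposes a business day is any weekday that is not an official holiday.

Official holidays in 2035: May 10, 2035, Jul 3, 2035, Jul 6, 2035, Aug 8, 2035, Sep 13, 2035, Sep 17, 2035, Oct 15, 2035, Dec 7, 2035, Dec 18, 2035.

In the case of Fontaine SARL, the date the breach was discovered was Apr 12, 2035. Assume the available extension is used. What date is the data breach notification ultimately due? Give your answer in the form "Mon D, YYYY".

3 months after Apr 12, 2035 falls in July 2035; the last day of that month is Jul 31, 2035.
Jul 31, 2035 is a Tuesday and not a listed holiday, so it stands.
Add the 21 calendar-day extension to Jul 31, 2035: Aug 21, 2035.
Aug 21, 2035 is a Tuesday and not a listed holiday, so it stands.
The final due date is Aug 21, 2035.

Aug 21, 2035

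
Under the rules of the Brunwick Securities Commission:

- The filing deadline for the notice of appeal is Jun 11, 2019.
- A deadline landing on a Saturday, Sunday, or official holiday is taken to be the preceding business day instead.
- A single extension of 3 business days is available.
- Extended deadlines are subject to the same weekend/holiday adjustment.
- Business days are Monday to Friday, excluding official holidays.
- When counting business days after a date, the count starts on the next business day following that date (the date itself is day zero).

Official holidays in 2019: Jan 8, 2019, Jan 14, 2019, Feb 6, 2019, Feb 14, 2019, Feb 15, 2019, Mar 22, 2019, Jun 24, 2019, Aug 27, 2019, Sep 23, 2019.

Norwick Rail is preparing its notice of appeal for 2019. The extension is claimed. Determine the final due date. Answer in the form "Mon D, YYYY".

The statutory due date is Jun 11, 2019.
Jun 11, 2019 falls on a Tuesday, which is a business day, so no adjustment is needed.
Applying the 3-business-day extension: 3 business days after Jun 11, 2019 is Jun 14, 2019.
Jun 14, 2019 falls on a Friday, which is a business day, so no adjustment is needed.
Deadline: Jun 14, 2019.

Jun 14, 2019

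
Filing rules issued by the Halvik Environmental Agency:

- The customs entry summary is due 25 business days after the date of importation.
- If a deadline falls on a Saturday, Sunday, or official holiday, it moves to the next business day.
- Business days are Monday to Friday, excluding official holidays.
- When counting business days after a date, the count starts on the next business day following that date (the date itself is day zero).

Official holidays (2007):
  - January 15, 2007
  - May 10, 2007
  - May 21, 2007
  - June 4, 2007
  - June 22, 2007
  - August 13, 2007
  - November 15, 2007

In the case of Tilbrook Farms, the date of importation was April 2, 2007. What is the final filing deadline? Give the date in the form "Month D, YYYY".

May 7, 2007

25 business days after April 2, 2007, excluding weekends and holidays, is May 7, 2007.
May 7, 2007 falls on a Monday, which is a business day, so no adjustment is needed.
The final due date is May 7, 2007.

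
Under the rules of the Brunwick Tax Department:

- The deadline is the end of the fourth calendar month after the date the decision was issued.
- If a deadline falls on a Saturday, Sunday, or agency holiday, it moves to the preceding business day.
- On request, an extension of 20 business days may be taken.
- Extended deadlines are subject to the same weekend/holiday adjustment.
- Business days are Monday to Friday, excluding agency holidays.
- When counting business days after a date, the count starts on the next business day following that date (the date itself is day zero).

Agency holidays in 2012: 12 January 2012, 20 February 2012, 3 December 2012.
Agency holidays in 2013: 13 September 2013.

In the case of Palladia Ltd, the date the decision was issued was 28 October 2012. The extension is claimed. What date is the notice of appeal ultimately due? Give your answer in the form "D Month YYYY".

4 months after 28 October 2012 falls in February 2013; the last day of that month is 28 February 2013.
28 February 2013 falls on a Thursday, which is a business day, so no adjustment is needed.
The 20-business-day extension runs from 28 February 2013 to 28 March 2013.
28 March 2013 is a Thursday and not a listed holiday, so it stands.
The final due date is 28 March 2013.

28 March 2013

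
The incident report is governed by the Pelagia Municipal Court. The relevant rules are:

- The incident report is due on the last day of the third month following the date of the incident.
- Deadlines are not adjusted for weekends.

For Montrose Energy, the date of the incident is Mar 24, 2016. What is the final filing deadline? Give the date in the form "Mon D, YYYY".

Jun 30, 2016

3 months after Mar 24, 2016 is June 2016; that month ends on Jun 30, 2016.
Jun 30, 2016 is a Thursday; no weekend or holiday adjustment applies.
Final deadline: Jun 30, 2016.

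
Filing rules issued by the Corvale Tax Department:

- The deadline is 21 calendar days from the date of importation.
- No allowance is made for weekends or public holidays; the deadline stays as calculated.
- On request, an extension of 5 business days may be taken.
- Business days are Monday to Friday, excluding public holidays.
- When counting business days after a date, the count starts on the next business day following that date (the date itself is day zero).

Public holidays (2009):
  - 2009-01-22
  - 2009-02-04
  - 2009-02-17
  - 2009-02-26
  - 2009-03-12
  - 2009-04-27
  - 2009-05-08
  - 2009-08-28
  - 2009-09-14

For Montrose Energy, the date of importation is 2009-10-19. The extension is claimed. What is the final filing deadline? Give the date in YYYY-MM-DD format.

Adding 21 calendar days to 2009-10-19 gives 2009-11-09.
2009-11-09 is a Monday; no weekend or holiday adjustment applies.
The 5-business-day extension runs from 2009-11-09 to 2009-11-16.
No adjustment is made for weekends or holidays, so 2009-11-16 stands.
Deadline: 2009-11-16.

2009-11-16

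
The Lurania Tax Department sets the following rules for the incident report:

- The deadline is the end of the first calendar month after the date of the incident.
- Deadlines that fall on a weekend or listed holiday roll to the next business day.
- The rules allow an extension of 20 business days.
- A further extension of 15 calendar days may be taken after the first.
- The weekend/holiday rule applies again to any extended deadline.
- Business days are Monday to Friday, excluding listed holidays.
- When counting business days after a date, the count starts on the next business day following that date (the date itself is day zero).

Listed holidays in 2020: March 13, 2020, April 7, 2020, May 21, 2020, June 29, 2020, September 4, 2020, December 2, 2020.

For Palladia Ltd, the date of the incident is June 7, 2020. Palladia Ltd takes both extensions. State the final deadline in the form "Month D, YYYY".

1 month after June 7, 2020 falls in July 2020; the last day of that month is July 31, 2020.
July 31, 2020 falls on a Friday, which is a business day, so no adjustment is needed.
Counting 20 further business days from July 31, 2020 reaches August 28, 2020.
Since August 28, 2020 is a Friday and not a holiday, the date is unchanged.
The 15-calendar-day extension moves the deadline from August 28, 2020 to September 12, 2020.
Because September 12, 2020 is a Saturday, the deadline becomes September 14, 2020 (Monday).
Final deadline: September 14, 2020.

September 14, 2020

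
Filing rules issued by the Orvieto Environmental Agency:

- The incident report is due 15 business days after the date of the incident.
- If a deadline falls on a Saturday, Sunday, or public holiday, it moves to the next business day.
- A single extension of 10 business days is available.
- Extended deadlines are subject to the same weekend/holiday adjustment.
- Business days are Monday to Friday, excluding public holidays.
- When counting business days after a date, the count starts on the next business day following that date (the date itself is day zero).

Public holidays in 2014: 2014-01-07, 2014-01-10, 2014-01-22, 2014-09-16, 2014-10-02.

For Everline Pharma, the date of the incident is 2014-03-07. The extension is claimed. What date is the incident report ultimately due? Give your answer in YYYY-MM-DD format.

Counting 15 business days after 2014-03-07 (skipping weekends and listed holidays) reaches 2014-03-28.
2014-03-28 falls on a Friday, which is a business day, so no adjustment is needed.
Counting 10 further business days from 2014-03-28 reaches 2014-04-11.
2014-04-11 falls on a Friday, which is a business day, so no adjustment is needed.
The final due date is 2014-04-11.

2014-04-11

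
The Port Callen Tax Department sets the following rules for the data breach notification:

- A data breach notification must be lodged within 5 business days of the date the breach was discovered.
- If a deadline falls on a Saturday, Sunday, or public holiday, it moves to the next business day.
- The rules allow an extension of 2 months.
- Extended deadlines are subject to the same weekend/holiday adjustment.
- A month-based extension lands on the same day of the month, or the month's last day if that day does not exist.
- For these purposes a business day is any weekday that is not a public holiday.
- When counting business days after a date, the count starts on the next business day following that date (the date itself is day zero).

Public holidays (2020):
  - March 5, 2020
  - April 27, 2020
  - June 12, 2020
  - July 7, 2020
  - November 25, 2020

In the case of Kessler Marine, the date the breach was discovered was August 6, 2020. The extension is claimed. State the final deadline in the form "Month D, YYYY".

October 13, 2020

5 business days after August 6, 2020, excluding weekends and holidays, is August 13, 2020.
August 13, 2020 is a Thursday and not a listed holiday, so it stands.
The 2 months extension carries August 13, 2020 to October 13, 2020.
October 13, 2020 is a Tuesday and not a listed holiday, so it stands.
The final due date is October 13, 2020.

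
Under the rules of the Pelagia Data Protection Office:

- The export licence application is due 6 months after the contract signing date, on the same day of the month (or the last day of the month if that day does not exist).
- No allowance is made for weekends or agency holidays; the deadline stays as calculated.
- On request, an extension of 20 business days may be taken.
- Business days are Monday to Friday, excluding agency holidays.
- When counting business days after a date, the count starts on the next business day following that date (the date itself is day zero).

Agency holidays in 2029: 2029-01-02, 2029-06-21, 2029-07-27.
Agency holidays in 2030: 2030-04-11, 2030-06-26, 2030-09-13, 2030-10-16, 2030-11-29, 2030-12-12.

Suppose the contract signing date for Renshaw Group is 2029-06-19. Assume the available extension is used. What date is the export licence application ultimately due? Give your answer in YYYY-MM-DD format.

2030-01-16

Moving 6 months forward from 2029-06-19 on the corresponding day gives 2029-12-19.
2029-12-19 is a Wednesday; no weekend or holiday adjustment applies.
Counting 20 further business days from 2029-12-19 reaches 2030-01-16.
2030-01-16 is a Wednesday; no weekend or holiday adjustment applies.
Deadline: 2030-01-16.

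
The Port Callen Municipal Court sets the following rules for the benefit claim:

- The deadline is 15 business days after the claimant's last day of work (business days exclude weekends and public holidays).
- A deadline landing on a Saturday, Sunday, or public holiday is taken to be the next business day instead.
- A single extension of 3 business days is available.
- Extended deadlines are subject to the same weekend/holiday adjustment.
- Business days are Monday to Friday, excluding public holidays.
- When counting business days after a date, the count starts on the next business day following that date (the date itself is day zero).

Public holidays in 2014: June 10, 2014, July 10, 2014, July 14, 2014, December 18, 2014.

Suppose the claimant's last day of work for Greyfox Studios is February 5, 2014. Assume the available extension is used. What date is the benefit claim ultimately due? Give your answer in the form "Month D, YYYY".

March 3, 2014

15 business days after February 5, 2014, excluding weekends and holidays, is February 26, 2014.
February 26, 2014 falls on a Wednesday, which is a business day, so no adjustment is needed.
The 3-business-day extension runs from February 26, 2014 to March 3, 2014.
March 3, 2014 falls on a Monday, which is a business day, so no adjustment is needed.
The final due date is March 3, 2014.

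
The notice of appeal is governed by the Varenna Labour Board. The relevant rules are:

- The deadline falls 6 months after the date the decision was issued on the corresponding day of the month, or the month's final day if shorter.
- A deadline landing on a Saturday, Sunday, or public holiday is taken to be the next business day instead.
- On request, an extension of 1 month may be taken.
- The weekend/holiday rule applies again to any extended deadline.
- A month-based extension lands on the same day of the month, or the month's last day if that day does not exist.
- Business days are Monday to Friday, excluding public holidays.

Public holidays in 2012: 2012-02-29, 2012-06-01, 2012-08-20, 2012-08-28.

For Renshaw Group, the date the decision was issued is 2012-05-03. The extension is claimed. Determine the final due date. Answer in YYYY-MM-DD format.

2012-12-05

Moving 6 months forward from 2012-05-03 on the corresponding day gives 2012-11-03.
2012-11-03 falls on a Saturday. Rolling to the next business day gives 2012-11-05, a Monday.
Add 1 month to 2012-11-05: 2012-12-05.
2012-12-05 (Wednesday) is already a business day.
Final deadline: 2012-12-05.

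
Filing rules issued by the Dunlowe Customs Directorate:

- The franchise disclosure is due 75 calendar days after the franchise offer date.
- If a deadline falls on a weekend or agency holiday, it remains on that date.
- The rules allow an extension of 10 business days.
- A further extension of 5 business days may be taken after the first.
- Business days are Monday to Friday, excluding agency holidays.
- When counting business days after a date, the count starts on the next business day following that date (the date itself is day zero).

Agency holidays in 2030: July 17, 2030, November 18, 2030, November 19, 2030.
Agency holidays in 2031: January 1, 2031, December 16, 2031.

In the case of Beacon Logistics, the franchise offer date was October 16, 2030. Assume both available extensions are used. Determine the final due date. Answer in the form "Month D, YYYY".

Adding 75 calendar days to October 16, 2030 gives December 30, 2030.
December 30, 2030 falls on a Monday. The rules make no weekend/holiday allowance, so it remains December 30, 2030.
Counting 10 further business days from December 30, 2030 reaches January 14, 2031.
January 14, 2031 is a Tuesday; no weekend or holiday adjustment applies.
Applying the 5-business-day extension: 5 business days after January 14, 2031 is January 21, 2031.
No adjustment is made for weekends or holidays, so January 21, 2031 stands.
Deadline: January 21, 2031.

January 21, 2031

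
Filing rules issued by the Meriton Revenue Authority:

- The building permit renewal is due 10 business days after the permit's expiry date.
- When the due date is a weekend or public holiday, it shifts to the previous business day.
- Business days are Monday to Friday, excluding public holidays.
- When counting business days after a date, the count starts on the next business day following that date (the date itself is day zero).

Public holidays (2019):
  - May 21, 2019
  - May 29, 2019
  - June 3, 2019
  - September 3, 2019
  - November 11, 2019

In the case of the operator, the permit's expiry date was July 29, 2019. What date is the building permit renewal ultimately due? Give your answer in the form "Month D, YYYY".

Starting the day after July 29, 2019 and counting 10 business days lands on August 12, 2019.
Since August 12, 2019 is a Monday and not a holiday, the date is unchanged.
Deadline: August 12, 2019.

August 12, 2019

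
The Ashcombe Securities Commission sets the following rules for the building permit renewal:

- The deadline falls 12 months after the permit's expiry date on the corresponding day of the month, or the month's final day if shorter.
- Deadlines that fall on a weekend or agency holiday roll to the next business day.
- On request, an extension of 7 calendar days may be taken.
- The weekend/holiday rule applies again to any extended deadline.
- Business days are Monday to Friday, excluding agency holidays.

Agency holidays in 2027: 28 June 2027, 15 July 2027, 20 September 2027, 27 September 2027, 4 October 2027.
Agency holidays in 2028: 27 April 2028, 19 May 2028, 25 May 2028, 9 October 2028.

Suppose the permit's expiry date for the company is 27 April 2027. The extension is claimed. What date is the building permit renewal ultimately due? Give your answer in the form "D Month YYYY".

5 May 2028

12 months from 27 April 2027 is 27 April 2028.
27 April 2028 is a listed holiday, so it moves to the next business day, 28 April 2028 (Friday).
Applying the 7-calendar-day extension: 28 April 2028 + 7 days = 5 May 2028.
5 May 2028 falls on a Friday, which is a business day, so no adjustment is needed.
The final due date is 5 May 2028.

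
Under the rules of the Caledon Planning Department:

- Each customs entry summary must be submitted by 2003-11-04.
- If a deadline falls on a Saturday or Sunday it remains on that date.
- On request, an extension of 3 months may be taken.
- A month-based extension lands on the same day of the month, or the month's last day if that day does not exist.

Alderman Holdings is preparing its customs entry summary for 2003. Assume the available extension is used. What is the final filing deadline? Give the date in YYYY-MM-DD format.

2004-02-04

The statutory due date is 2003-11-04.
2003-11-04 falls on a Tuesday. The rules make no weekend/holiday allowance, so it remains 2003-11-04.
Add 3 months to 2003-11-04: 2004-02-04.
No adjustment is made for weekends or holidays, so 2004-02-04 stands.
Final deadline: 2004-02-04.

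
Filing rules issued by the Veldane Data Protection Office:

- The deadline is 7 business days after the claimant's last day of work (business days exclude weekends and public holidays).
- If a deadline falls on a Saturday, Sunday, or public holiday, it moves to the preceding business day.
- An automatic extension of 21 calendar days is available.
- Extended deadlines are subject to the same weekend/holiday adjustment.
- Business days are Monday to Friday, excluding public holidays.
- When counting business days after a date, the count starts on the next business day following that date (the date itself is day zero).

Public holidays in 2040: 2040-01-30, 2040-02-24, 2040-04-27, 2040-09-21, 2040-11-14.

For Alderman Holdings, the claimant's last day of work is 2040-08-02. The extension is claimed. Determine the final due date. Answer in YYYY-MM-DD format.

Starting the day after 2040-08-02 and counting 7 business days lands on 2040-08-13.
Since 2040-08-13 is a Monday and not a holiday, the date is unchanged.
Add the 21 calendar-day extension to 2040-08-13: 2040-09-03.
2040-09-03 is a Monday and not a listed holiday, so it stands.
The final due date is 2040-09-03.

2040-09-03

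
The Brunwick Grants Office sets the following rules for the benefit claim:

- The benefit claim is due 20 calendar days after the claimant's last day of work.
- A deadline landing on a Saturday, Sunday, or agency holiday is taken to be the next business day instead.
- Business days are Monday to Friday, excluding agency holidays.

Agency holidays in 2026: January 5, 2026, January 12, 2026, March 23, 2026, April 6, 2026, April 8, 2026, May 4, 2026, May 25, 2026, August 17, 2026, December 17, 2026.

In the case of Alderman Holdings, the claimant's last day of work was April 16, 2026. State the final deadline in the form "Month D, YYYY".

Trigger date April 16, 2026 + 20 calendar days = May 6, 2026.
Since May 6, 2026 is a Wednesday and not a holiday, the date is unchanged.
So the filing is due May 6, 2026.

May 6, 2026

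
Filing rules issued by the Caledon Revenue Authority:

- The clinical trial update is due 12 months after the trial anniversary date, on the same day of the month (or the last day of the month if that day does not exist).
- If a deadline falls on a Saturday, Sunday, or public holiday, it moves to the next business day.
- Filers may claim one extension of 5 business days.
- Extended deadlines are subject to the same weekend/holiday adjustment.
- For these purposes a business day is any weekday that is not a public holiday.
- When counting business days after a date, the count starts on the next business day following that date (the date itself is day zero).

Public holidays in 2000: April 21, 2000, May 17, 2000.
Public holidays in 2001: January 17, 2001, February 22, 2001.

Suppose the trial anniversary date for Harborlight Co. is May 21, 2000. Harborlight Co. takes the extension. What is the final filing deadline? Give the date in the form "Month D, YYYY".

May 28, 2001

Moving 12 months forward from May 21, 2000 on the corresponding day gives May 21, 2001.
May 21, 2001 (Monday) is already a business day.
The 5-business-day extension runs from May 21, 2001 to May 28, 2001.
May 28, 2001 is a Monday and not a listed holiday, so it stands.
Final deadline: May 28, 2001.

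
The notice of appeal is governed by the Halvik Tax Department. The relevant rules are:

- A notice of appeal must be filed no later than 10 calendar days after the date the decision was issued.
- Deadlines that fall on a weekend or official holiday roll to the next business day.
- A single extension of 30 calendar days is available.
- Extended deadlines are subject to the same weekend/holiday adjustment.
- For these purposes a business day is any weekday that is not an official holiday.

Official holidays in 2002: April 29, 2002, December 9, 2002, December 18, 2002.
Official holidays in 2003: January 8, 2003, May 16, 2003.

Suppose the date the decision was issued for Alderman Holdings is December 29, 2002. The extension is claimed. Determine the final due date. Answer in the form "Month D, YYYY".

10 calendar days after December 29, 2002 is January 8, 2003.
January 8, 2003 falls on a listed holiday. Rolling to the next business day gives January 9, 2003, a Thursday.
Applying the 30-calendar-day extension: January 9, 2003 + 30 days = February 8, 2003.
February 8, 2003 is a Saturday, so it moves to the next business day, February 10, 2003 (Monday).
Deadline: February 10, 2003.

February 10, 2003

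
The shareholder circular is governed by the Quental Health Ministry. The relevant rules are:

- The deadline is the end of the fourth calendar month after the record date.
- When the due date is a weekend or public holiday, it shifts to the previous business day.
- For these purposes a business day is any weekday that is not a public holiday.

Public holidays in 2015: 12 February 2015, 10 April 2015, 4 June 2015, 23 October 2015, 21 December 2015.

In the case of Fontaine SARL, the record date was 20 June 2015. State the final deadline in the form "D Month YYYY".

4 months after 20 June 2015 is October 2015; that month ends on 31 October 2015.
31 October 2015 falls on a Saturday. Rolling to the preceding business day gives 30 October 2015, a Friday.
So the filing is due 30 October 2015.

30 October 2015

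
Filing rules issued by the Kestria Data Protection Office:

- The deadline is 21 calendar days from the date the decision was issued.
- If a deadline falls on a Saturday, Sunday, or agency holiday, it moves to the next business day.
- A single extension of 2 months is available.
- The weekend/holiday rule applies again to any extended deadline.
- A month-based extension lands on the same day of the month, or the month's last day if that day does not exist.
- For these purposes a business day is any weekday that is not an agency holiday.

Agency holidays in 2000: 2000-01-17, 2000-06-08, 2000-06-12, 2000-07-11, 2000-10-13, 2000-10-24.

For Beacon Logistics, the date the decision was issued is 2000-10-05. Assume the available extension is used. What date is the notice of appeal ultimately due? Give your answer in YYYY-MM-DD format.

From 2000-10-05, 21 calendar days later is 2000-10-26.
2000-10-26 falls on a Thursday, which is a business day, so no adjustment is needed.
Add 2 months to 2000-10-26: 2000-12-26.
2000-12-26 falls on a Tuesday, which is a business day, so no adjustment is needed.
So the filing is due 2000-12-26.

2000-12-26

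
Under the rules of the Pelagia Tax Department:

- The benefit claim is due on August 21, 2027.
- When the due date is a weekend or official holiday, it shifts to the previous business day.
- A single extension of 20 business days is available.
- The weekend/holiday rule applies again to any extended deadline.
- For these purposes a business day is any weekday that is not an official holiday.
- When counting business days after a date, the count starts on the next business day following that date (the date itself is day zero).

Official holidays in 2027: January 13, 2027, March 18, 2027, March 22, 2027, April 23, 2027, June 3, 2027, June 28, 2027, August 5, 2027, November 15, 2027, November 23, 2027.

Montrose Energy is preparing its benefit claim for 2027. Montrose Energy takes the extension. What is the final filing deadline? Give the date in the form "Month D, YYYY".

Start from the fixed due date, August 21, 2027.
Because August 21, 2027 is a Saturday, the deadline becomes August 20, 2027 (Friday).
The 20-business-day extension runs from August 20, 2027 to September 17, 2027.
September 17, 2027 (Friday) is already a business day.
Deadline: September 17, 2027.

September 17, 2027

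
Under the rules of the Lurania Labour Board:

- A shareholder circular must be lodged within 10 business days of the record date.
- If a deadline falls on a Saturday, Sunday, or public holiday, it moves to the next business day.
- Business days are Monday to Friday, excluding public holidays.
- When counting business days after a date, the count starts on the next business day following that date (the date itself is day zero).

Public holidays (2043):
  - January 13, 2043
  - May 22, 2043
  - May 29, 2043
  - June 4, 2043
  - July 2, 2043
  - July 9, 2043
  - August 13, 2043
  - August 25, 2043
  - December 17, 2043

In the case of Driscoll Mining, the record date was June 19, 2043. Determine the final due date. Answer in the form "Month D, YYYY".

July 6, 2043

Counting 10 business days after June 19, 2043 (skipping weekends and listed holidays) reaches July 6, 2043.
July 6, 2043 (Monday) is already a business day.
Deadline: July 6, 2043.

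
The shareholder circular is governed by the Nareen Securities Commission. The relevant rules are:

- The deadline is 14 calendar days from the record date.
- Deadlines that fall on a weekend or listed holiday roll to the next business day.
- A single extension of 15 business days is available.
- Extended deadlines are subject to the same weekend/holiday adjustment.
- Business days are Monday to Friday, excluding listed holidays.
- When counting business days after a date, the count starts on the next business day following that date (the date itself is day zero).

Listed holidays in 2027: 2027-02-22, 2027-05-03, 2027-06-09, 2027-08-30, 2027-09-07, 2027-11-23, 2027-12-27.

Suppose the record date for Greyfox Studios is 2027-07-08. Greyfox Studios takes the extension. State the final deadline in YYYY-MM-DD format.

Adding 14 calendar days to 2027-07-08 gives 2027-07-22.
2027-07-22 is a Thursday and not a listed holiday, so it stands.
Applying the 15-business-day extension: 15 business days after 2027-07-22 is 2027-08-12.
2027-08-12 falls on a Thursday, which is a business day, so no adjustment is needed.
Final deadline: 2027-08-12.

2027-08-12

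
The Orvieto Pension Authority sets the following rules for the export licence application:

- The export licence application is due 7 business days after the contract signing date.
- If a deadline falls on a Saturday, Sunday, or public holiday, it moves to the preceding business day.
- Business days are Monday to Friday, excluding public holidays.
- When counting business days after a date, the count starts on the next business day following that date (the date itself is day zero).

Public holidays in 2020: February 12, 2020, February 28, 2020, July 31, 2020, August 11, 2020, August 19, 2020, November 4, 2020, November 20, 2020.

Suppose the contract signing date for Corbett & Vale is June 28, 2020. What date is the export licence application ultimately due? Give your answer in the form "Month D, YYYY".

July 7, 2020

7 business days after June 28, 2020, excluding weekends and holidays, is July 7, 2020.
July 7, 2020 falls on a Tuesday, which is a business day, so no adjustment is needed.
Final deadline: July 7, 2020.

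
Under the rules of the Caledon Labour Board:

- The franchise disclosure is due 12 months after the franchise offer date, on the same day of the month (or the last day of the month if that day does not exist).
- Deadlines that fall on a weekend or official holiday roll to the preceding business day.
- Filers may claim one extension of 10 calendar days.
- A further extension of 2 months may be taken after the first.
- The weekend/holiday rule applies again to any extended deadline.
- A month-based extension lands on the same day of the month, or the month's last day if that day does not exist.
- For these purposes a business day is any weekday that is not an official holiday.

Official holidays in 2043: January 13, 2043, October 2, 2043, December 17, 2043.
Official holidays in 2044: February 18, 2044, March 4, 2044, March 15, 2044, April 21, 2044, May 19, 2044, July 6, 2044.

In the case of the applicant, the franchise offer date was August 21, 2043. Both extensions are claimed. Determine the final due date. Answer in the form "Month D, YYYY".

12 months after August 21, 2043, on the same day of the month, is August 21, 2044.
Because August 21, 2044 is a Sunday, the deadline becomes August 19, 2044 (Friday).
With the 10-day extension, August 19, 2044 becomes August 29, 2044.
Since August 29, 2044 is a Monday and not a holiday, the date is unchanged.
Applying the 2 months extension: 2 months after August 29, 2044 is October 29, 2044.
October 29, 2044 is a Saturday; the preceding business day is October 28, 2044 (Friday).
So the filing is due October 28, 2044.

October 28, 2044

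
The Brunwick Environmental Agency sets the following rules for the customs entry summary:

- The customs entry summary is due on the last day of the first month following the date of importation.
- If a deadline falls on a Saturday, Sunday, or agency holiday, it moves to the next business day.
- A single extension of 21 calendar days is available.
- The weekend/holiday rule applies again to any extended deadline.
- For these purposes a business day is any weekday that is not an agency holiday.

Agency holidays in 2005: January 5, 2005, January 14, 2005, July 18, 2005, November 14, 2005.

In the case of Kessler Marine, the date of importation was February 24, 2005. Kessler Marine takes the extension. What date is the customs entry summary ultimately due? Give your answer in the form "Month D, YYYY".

April 21, 2005

1 month after February 24, 2005 is March 2005; that month ends on March 31, 2005.
Since March 31, 2005 is a Thursday and not a holiday, the date is unchanged.
The 21-calendar-day extension moves the deadline from March 31, 2005 to April 21, 2005.
April 21, 2005 is a Thursday and not a listed holiday, so it stands.
The final due date is April 21, 2005.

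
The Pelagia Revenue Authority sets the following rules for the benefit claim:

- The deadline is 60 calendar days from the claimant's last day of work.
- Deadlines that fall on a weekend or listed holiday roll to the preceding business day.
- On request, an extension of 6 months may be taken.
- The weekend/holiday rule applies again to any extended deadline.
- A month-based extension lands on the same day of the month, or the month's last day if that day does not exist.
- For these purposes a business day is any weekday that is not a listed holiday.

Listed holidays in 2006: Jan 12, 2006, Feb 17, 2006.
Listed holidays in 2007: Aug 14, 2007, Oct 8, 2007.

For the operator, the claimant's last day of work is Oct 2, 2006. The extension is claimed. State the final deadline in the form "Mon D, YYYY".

Adding 60 calendar days to Oct 2, 2006 gives Dec 1, 2006.
Dec 1, 2006 falls on a Friday, which is a business day, so no adjustment is needed.
Add 6 months to Dec 1, 2006: Jun 1, 2007.
Jun 1, 2007 falls on a Friday, which is a business day, so no adjustment is needed.
Deadline: Jun 1, 2007.

Jun 1, 2007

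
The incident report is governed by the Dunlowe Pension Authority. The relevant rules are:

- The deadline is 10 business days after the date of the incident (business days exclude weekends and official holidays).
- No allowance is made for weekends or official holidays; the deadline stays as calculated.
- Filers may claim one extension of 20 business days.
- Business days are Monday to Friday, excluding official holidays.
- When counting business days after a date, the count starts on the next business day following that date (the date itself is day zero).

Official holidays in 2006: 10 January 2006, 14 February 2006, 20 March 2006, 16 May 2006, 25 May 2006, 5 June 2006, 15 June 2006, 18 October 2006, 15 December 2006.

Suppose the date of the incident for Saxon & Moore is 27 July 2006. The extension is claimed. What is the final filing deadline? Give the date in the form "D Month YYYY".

10 business days after 27 July 2006, excluding weekends and holidays, is 10 August 2006.
10 August 2006 is a Thursday; no weekend or holiday adjustment applies.
Counting 20 further business days from 10 August 2006 reaches 7 September 2006.
7 September 2006 falls on a Thursday. The rules make no weekend/holiday allowance, so it remains 7 September 2006.
Final deadline: 7 September 2006.

7 September 2006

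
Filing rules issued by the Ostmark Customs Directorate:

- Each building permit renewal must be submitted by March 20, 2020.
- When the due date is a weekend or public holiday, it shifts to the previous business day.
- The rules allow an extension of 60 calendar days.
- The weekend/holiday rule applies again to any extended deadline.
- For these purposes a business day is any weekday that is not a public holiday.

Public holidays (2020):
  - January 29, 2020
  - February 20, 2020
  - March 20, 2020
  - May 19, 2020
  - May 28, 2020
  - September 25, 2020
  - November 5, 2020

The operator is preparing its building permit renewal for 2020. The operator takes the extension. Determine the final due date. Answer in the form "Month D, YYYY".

The stated deadline is March 20, 2020.
March 20, 2020 is a listed holiday; the preceding business day is March 19, 2020 (Thursday).
Applying the 60-calendar-day extension: March 19, 2020 + 60 days = May 18, 2020.
May 18, 2020 (Monday) is already a business day.
Final deadline: May 18, 2020.

May 18, 2020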